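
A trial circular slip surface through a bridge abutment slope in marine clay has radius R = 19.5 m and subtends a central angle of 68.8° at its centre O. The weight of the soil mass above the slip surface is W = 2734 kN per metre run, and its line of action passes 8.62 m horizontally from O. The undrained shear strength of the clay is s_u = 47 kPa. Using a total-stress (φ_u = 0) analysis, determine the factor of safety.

Taking moments about the centre O, the resisting moment is provided by the undrained shear strength acting along the arc:
Arc length L_a = R·θ = 19.5·(68.8°·π/180) = 19.5·1.2008 = 23.42 m
M_R = s_u·L_a·R = 47·23.42·19.5 = 21460.2 kN·m/m
M_D = W·d = 2734·8.62 = 23567.1 kN·m/m
FS = M_R / M_D = 21460.2 / 23567.1 = 0.911

FS = 0.91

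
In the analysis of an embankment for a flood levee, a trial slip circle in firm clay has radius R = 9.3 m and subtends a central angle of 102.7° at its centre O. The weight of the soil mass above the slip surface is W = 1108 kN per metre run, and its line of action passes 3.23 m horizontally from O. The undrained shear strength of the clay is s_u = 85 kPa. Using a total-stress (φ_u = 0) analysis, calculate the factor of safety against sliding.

FS = 3.68

Taking moments about the centre O, the resisting moment is provided by the undrained shear strength acting along the arc:
Arc length L_a = R·θ = 9.3·(102.7°·π/180) = 9.3·1.7925 = 16.67 m
M_R = s_u·L_a·R = 85·16.67·9.3 = 13177.5 kN·m/m
M_D = W·d = 1108·3.23 = 3578.8 kN·m/m
FS = M_R / M_D = 13177.5 / 3578.8 = 3.682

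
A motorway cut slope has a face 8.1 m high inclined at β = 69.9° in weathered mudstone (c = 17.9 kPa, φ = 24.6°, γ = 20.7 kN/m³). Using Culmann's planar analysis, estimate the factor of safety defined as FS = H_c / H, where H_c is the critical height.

FS = 1.23

H_c = (4c/γ) · sinβ cosφ / [1 − cos(β − φ)]
    = (4·17.9/20.7) · sin69.9°·cos24.6° / [1 − cos45.3°]
    = 3.459 · 0.8539 / 0.2966 = 9.96 m
FS = H_c / H = 9.96 / 8.1 = 1.229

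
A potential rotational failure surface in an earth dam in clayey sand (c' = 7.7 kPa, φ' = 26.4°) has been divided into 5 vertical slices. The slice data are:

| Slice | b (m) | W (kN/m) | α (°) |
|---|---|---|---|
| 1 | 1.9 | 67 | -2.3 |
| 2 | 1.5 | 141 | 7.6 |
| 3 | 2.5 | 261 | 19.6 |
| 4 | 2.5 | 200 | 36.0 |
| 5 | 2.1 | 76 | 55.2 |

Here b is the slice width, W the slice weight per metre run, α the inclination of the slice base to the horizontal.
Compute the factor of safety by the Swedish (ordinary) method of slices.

FS = 1.50

Ordinary method of slices: FS = Σ[c'·Δl_i + (W_i cosα_i)·tanφ'] / Σ W_i sinα_i, with Δl_i = b_i / cosα_i.
Slice 1: Δl = 1.9/cos(-2.3°) = 1.902 m; N'_1 = 67·cos(-2.3°) = 66.9; c'Δl = 14.64; W sinα = -2.7
Slice 2: Δl = 1.5/cos7.6° = 1.513 m; N'_2 = 141·cos7.6° = 139.8; c'Δl = 11.65; W sinα = 18.6
Slice 3: Δl = 2.5/cos19.6° = 2.654 m; N'_3 = 261·cos19.6° = 245.9; c'Δl = 20.43; W sinα = 87.6
Slice 4: Δl = 2.5/cos36.0° = 3.090 m; N'_4 = 200·cos36.0° = 161.8; c'Δl = 23.79; W sinα = 117.6
Slice 5: Δl = 2.1/cos55.2° = 3.680 m; N'_5 = 76·cos55.2° = 43.4; c'Δl = 28.33; W sinα = 62.4
Σc'Δl = 98.9 kN/m; ΣN' = 657.8 kN/m; ΣW sinα = 283.5 kN/m
Resisting = 98.9 + 657.8·tan26.4° = 98.9 + 326.5 = 425.4 kN/m
FS = 425.4 / 283.5 = 1.501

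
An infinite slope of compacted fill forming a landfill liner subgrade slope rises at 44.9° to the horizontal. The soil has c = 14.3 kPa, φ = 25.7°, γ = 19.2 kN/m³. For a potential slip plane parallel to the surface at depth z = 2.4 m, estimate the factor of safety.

FS = 1.10

For an infinite slope with a slip plane parallel to the surface (no pore pressure): FS = [c + γz cos²β tanφ] / [γz sinβ cosβ].
γz = 19.2·2.4 = 46.08 kN/m²
Numerator = 14.3 + 46.08·cos²44.9°·tan25.7° = 14.3 + 46.08·0.5017·0.4813 = 25.427 kPa
Denominator = 46.08·sin44.9°·cos44.9° = 46.08·0.7059·0.7083 = 23.040 kPa
FS = 25.427 / 23.040 = 1.104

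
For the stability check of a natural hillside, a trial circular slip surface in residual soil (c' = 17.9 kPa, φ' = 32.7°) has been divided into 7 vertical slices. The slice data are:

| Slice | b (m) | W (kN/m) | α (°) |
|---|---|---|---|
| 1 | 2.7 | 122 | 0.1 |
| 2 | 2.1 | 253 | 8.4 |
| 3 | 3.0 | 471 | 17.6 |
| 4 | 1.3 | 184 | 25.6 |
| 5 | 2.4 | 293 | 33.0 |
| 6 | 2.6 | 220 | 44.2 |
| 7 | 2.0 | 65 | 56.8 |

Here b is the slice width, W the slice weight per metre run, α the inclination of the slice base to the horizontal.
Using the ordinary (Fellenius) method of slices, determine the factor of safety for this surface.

FS = 2.02

Ordinary method of slices: FS = Σ[c'·Δl_i + (W_i cosα_i)·tanφ'] / Σ W_i sinα_i, with Δl_i = b_i / cosα_i.
Slice 1: Δl = 2.7/cos0.1° = 2.700 m; N'_1 = 122·cos0.1° = 122.0; c'Δl = 48.33; W sinα = 0.2
Slice 2: Δl = 2.1/cos8.4° = 2.123 m; N'_2 = 253·cos8.4° = 250.3; c'Δl = 38.00; W sinα = 37.0
Slice 3: Δl = 3.0/cos17.6° = 3.147 m; N'_3 = 471·cos17.6° = 449.0; c'Δl = 56.34; W sinα = 142.4
Slice 4: Δl = 1.3/cos25.6° = 1.442 m; N'_4 = 184·cos25.6° = 165.9; c'Δl = 25.80; W sinα = 79.5
Slice 5: Δl = 2.4/cos33.0° = 2.862 m; N'_5 = 293·cos33.0° = 245.7; c'Δl = 51.22; W sinα = 159.6
Slice 6: Δl = 2.6/cos44.2° = 3.627 m; N'_6 = 220·cos44.2° = 157.7; c'Δl = 64.92; W sinα = 153.4
Slice 7: Δl = 2.0/cos56.8° = 3.653 m; N'_7 = 65·cos56.8° = 35.6; c'Δl = 65.38; W sinα = 54.4
Σc'Δl = 350.0 kN/m; ΣN' = 1426.2 kN/m; ΣW sinα = 626.4 kN/m
Resisting = 350.0 + 1426.2·tan32.7° = 350.0 + 915.6 = 1265.6 kN/m
FS = 1265.6 / 626.4 = 2.020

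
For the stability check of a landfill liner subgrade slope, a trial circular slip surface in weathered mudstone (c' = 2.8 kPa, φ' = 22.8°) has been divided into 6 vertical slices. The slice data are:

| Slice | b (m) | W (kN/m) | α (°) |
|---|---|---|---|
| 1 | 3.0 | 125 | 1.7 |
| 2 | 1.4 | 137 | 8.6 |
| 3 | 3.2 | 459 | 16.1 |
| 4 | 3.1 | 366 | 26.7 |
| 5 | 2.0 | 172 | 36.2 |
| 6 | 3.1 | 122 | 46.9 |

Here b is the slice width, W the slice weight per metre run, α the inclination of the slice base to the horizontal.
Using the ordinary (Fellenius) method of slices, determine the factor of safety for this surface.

Ordinary method of slices: FS = Σ[c'·Δl_i + (W_i cosα_i)·tanφ'] / Σ W_i sinα_i, with Δl_i = b_i / cosα_i.
Slice 1: Δl = 3.0/cos1.7° = 3.001 m; N'_1 = 125·cos1.7° = 124.9; c'Δl = 8.40; W sinα = 3.7
Slice 2: Δl = 1.4/cos8.6° = 1.416 m; N'_2 = 137·cos8.6° = 135.5; c'Δl = 3.96; W sinα = 20.5
Slice 3: Δl = 3.2/cos16.1° = 3.331 m; N'_3 = 459·cos16.1° = 441.0; c'Δl = 9.33; W sinα = 127.3
Slice 4: Δl = 3.1/cos26.7° = 3.470 m; N'_4 = 366·cos26.7° = 327.0; c'Δl = 9.72; W sinα = 164.5
Slice 5: Δl = 2.0/cos36.2° = 2.478 m; N'_5 = 172·cos36.2° = 138.8; c'Δl = 6.94; W sinα = 101.6
Slice 6: Δl = 3.1/cos46.9° = 4.537 m; N'_6 = 122·cos46.9° = 83.4; c'Δl = 12.70; W sinα = 89.1
Σc'Δl = 51.1 kN/m; ΣN' = 1250.5 kN/m; ΣW sinα = 506.6 kN/m
Resisting = 51.1 + 1250.5·tan22.8° = 51.1 + 525.7 = 576.7 kN/m
FS = 576.7 / 506.6 = 1.138

FS = 1.14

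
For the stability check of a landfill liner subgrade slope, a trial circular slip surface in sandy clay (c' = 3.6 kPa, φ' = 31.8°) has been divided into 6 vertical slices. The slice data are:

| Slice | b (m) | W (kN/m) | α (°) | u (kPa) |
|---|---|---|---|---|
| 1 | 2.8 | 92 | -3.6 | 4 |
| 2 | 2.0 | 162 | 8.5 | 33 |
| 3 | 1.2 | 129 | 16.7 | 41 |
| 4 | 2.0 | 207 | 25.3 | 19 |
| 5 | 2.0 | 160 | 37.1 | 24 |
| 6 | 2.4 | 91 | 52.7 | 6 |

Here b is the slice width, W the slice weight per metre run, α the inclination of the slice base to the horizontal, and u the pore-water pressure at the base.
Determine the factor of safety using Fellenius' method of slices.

FS = 1.14

Ordinary method of slices: FS = Σ[c'·Δl_i + (W_i cosα_i − u_i·Δl_i)·tanφ'] / Σ W_i sinα_i, with Δl_i = b_i / cosα_i.
Slice 1: Δl = 2.8/cos(-3.6°) = 2.806 m; N'_1 = 92·cos(-3.6°) − 4·2.806 = 80.6; c'Δl = 10.10; W sinα = -5.8
Slice 2: Δl = 2.0/cos8.5° = 2.022 m; N'_2 = 162·cos8.5° − 33·2.022 = 93.5; c'Δl = 7.28; W sinα = 23.9
Slice 3: Δl = 1.2/cos16.7° = 1.253 m; N'_3 = 129·cos16.7° − 41·1.253 = 72.2; c'Δl = 4.51; W sinα = 37.1
Slice 4: Δl = 2.0/cos25.3° = 2.212 m; N'_4 = 207·cos25.3° − 19·2.212 = 145.1; c'Δl = 7.96; W sinα = 88.5
Slice 5: Δl = 2.0/cos37.1° = 2.508 m; N'_5 = 160·cos37.1° − 24·2.508 = 67.4; c'Δl = 9.03; W sinα = 96.5
Slice 6: Δl = 2.4/cos52.7° = 3.960 m; N'_6 = 91·cos52.7° − 6·3.960 = 31.4; c'Δl = 14.26; W sinα = 72.4
Σc'Δl = 53.1 kN/m; ΣN' = 490.2 kN/m; ΣW sinα = 312.6 kN/m
Resisting = 53.1 + 490.2·tan31.8° = 53.1 + 303.9 = 357.1 kN/m
FS = 357.1 / 312.6 = 1.142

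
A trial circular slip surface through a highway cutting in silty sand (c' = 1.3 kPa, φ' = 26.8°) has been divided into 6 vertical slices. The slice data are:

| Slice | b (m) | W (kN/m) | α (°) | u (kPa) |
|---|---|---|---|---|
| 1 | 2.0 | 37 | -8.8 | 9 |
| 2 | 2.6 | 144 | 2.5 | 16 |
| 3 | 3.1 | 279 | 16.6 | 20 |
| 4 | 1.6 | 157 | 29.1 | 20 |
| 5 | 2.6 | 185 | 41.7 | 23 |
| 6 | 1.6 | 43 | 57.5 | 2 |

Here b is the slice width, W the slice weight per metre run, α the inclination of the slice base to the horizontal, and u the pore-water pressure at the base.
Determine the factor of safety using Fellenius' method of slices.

Ordinary method of slices: FS = Σ[c'·Δl_i + (W_i cosα_i − u_i·Δl_i)·tanφ'] / Σ W_i sinα_i, with Δl_i = b_i / cosα_i.
Slice 1: Δl = 2.0/cos(-8.8°) = 2.024 m; N'_1 = 37·cos(-8.8°) − 9·2.024 = 18.4; c'Δl = 2.63; W sinα = -5.7
Slice 2: Δl = 2.6/cos2.5° = 2.602 m; N'_2 = 144·cos2.5° − 16·2.602 = 102.2; c'Δl = 3.38; W sinα = 6.3
Slice 3: Δl = 3.1/cos16.6° = 3.235 m; N'_3 = 279·cos16.6° − 20·3.235 = 202.7; c'Δl = 4.21; W sinα = 79.7
Slice 4: Δl = 1.6/cos29.1° = 1.831 m; N'_4 = 157·cos29.1° − 20·1.831 = 100.6; c'Δl = 2.38; W sinα = 76.4
Slice 5: Δl = 2.6/cos41.7° = 3.482 m; N'_5 = 185·cos41.7° − 23·3.482 = 58.0; c'Δl = 4.53; W sinα = 123.1
Slice 6: Δl = 1.6/cos57.5° = 2.978 m; N'_6 = 43·cos57.5° − 2·2.978 = 17.1; c'Δl = 3.87; W sinα = 36.3
Σc'Δl = 21.0 kN/m; ΣN' = 499.0 kN/m; ΣW sinα = 316.0 kN/m
Resisting = 21.0 + 499.0·tan26.8° = 21.0 + 252.1 = 273.1 kN/m
FS = 273.1 / 316.0 = 0.864

FS = 0.86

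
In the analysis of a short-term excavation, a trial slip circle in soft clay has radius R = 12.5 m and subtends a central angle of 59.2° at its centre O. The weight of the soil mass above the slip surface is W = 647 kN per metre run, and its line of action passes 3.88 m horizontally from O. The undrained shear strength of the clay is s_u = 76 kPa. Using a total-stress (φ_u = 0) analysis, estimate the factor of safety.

FS = 4.89

Taking moments about the centre O, the resisting moment is provided by the undrained shear strength acting along the arc:
Arc length L_a = R·θ = 12.5·(59.2°·π/180) = 12.5·1.0332 = 12.92 m
M_R = s_u·L_a·R = 76·12.92·12.5 = 12269.7 kN·m/m
M_D = W·d = 647·3.88 = 2510.4 kN·m/m
FS = M_R / M_D = 12269.7 / 2510.4 = 4.888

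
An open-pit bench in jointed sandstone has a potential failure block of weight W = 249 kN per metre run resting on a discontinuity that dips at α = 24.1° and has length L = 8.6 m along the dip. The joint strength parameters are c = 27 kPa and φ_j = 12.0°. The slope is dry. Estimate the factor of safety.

FS = 2.76

Resolving the block weight along and normal to the plane and applying the Mohr–Coulomb strength on the joint:
N' = W cosα = 249·cos24.1° = 227.3 kN/m
Driving force T = W sinα = 249·sin24.1° = 101.7 kN/m
Resisting force R = c·L + N'·tanφ_j = 27·8.6 + 227.3·tan12.0° = 232.2 + 48.3 = 280.5 kN/m
FS = R / T = 280.5 / 101.7 = 2.759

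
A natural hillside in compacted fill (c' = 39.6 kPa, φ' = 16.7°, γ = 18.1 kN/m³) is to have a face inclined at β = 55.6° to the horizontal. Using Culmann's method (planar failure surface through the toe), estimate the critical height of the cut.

H_c = 31.19 m

Culmann's analysis gives the critical failure plane at α_cr = (β + φ')/2 = (55.6 + 16.7)/2 = 36.1°, and the critical height
H_c = (4c'/γ) · sinβ cosφ' / [1 − cos(β − φ')]
    = (4·39.6/18.1) · sin55.6°·cos16.7° / [1 − cos(38.9°)]
    = 8.751 · 0.8251·0.9578 / [1 − 0.7782]
    = 8.751 · 0.7903 / 0.2218
    = 31.19 m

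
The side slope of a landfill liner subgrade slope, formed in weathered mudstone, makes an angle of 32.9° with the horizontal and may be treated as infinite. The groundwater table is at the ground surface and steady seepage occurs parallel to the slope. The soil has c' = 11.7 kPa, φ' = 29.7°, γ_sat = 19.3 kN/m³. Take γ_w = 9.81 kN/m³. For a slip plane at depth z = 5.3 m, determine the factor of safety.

With seepage parallel to the slope and the water table at the surface, the effective normal stress on the slip plane uses the buoyant unit weight γ' = γ_sat − γ_w while the driving shear stress uses γ_sat:
FS = [c' + γ' z cos²β tanφ'] / [γ_sat z sinβ cosβ]
γ' = 19.3 − 9.81 = 9.49 kN/m³
Numerator = 11.7 + 9.49·5.3·cos²32.9°·tan29.7° = 11.7 + 9.49·5.3·0.7050·0.5704 = 31.925 kPa
Denominator = 19.3·5.3·sin32.9°·cos32.9° = 19.3·5.3·0.5432·0.8396 = 46.650 kPa
FS = 31.925 / 46.650 = 0.684

FS = 0.68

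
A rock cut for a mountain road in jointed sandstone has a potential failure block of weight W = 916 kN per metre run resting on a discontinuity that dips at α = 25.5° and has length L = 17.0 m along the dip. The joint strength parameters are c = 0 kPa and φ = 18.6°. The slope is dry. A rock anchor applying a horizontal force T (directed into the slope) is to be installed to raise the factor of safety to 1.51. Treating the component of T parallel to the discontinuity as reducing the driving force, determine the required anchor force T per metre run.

Resolving forces along and normal to the sliding plane, with the horizontal anchor force T adding T·sinα to the effective normal force and T·cosα acting up the plane against the driving force:
FS = [cL + (W cosα + T sinα) tanφ] / [W sinα − T cosα]
Without the anchor: N' = 826.8 kN/m, driving T_d = 394.3 kN/m, resisting R = 0·17.0 + 826.8·tan18.6° = 278.2 kN/m, FS = 0.71.
Setting FS = 1.51 and solving for T:
1.51·(394.3 − T cos25.5°) = 278.2 + T sin25.5°·tan18.6°
T·(sin25.5°·tan18.6° + 1.51·cos25.5°) = 1.51·394.3 − 278.2
T·(0.4305·0.3365 + 1.51·0.9026) = 595.5 − 278.2 = 317.2
T·1.5078 = 317.2
T = 210.4 kN/m

T = 210 kN/m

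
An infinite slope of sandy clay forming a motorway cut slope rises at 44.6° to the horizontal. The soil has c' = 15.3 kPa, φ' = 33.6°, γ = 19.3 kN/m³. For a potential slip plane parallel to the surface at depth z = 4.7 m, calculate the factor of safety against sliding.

For an infinite slope with a slip plane parallel to the surface (no pore pressure): FS = [c' + γz cos²β tanφ'] / [γz sinβ cosβ].
γz = 19.3·4.7 = 90.71 kN/m²
Numerator = 15.3 + 90.71·cos²44.6°·tan33.6° = 15.3 + 90.71·0.5070·0.6644 = 45.855 kPa
Denominator = 90.71·sin44.6°·cos44.6° = 90.71·0.7022·0.7120 = 45.351 kPa
FS = 45.855 / 45.351 = 1.011

FS = 1.01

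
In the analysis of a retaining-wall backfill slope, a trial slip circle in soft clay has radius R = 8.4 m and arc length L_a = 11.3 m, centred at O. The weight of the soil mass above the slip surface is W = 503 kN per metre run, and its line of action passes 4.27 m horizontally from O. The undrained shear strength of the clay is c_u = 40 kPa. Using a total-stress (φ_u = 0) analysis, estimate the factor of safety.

FS = 1.77

Taking moments about the centre O, the resisting moment is provided by the undrained shear strength acting along the arc:
M_R = c_u·L_a·R = 40·11.30·8.4 = 3796.8 kN·m/m
M_D = W·d = 503·4.27 = 2147.8 kN·m/m
FS = M_R / M_D = 3796.8 / 2147.8 = 1.768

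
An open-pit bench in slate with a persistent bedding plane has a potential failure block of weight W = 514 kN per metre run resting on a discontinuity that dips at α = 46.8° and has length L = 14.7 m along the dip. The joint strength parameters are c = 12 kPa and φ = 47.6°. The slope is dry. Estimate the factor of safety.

FS = 1.50

Resolving the block weight along and normal to the plane and applying the Mohr–Coulomb strength on the joint:
N' = W cosα = 514·cos46.8° = 351.9 kN/m
Driving force T = W sinα = 514·sin46.8° = 374.7 kN/m
Resisting force R = c·L + N'·tanφ = 12·14.7 + 351.9·tan47.6° = 176.4 + 385.3 = 561.7 kN/m
FS = R / T = 561.7 / 374.7 = 1.499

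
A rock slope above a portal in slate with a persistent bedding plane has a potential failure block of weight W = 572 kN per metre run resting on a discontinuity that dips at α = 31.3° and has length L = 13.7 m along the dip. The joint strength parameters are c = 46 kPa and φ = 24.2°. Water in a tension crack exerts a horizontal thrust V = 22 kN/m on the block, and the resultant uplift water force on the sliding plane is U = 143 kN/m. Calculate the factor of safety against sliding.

Resolving the block weight along and normal to the plane and applying the Mohr–Coulomb strength on the joint:
N' = W cosα − U − V sinα = 572·cos31.3° − 143 − 22·sin31.3° = 334.3 kN/m
Driving force T = W sinα + V cosα = 572·sin31.3° + 22·cos31.3° = 316.0 kN/m
Resisting force R = c·L + N'·tanφ = 46·13.7 + 334.3·tan24.2° = 630.2 + 150.2 = 780.4 kN/m
FS = R / T = 780.4 / 316.0 = 2.470

FS = 2.47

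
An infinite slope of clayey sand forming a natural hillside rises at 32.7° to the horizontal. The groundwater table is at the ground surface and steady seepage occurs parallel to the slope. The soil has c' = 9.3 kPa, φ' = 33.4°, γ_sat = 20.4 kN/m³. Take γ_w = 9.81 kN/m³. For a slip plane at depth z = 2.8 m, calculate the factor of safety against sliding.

With seepage parallel to the slope and the water table at the surface, the effective normal stress on the slip plane uses the buoyant unit weight γ' = γ_sat − γ_w while the driving shear stress uses γ_sat:
FS = [c' + γ' z cos²β tanφ'] / [γ_sat z sinβ cosβ]
γ' = 20.4 − 9.81 = 10.59 kN/m³
Numerator = 9.3 + 10.59·2.8·cos²32.7°·tan33.4° = 9.3 + 10.59·2.8·0.7081·0.6594 = 23.145 kPa
Denominator = 20.4·2.8·sin32.7°·cos32.7° = 20.4·2.8·0.5402·0.8415 = 25.968 kPa
FS = 23.145 / 25.968 = 0.891

FS = 0.89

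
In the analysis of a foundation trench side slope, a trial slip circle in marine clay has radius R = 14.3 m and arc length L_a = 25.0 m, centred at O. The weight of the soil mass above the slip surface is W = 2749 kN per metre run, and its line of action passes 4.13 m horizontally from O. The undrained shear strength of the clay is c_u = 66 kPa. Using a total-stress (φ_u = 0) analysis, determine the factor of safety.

Taking moments about the centre O, the resisting moment is provided by the undrained shear strength acting along the arc:
M_R = c_u·L_a·R = 66·25.00·14.3 = 23595.0 kN·m/m
M_D = W·d = 2749·4.13 = 11353.4 kN·m/m
FS = M_R / M_D = 23595.0 / 11353.4 = 2.078

FS = 2.08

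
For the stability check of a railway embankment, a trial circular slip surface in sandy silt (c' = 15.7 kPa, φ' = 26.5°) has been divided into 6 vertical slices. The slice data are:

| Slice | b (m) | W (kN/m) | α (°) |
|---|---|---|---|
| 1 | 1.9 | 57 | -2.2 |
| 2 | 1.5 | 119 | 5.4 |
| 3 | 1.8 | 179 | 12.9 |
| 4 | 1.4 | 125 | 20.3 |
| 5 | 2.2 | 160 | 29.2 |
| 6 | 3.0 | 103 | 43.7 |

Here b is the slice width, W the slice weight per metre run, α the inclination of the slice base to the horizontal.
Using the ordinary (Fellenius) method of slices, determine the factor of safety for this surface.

Ordinary method of slices: FS = Σ[c'·Δl_i + (W_i cosα_i)·tanφ'] / Σ W_i sinα_i, with Δl_i = b_i / cosα_i.
Slice 1: Δl = 1.9/cos(-2.2°) = 1.901 m; N'_1 = 57·cos(-2.2°) = 57.0; c'Δl = 29.85; W sinα = -2.2
Slice 2: Δl = 1.5/cos5.4° = 1.507 m; N'_2 = 119·cos5.4° = 118.5; c'Δl = 23.65; W sinα = 11.2
Slice 3: Δl = 1.8/cos12.9° = 1.847 m; N'_3 = 179·cos12.9° = 174.5; c'Δl = 28.99; W sinα = 40.0
Slice 4: Δl = 1.4/cos20.3° = 1.493 m; N'_4 = 125·cos20.3° = 117.2; c'Δl = 23.44; W sinα = 43.4
Slice 5: Δl = 2.2/cos29.2° = 2.520 m; N'_5 = 160·cos29.2° = 139.7; c'Δl = 39.57; W sinα = 78.1
Slice 6: Δl = 3.0/cos43.7° = 4.150 m; N'_6 = 103·cos43.7° = 74.5; c'Δl = 65.15; W sinα = 71.2
Σc'Δl = 210.7 kN/m; ΣN' = 681.3 kN/m; ΣW sinα = 241.6 kN/m
Resisting = 210.7 + 681.3·tan26.5° = 210.7 + 339.7 = 550.3 kN/m
FS = 550.3 / 241.6 = 2.278

FS = 2.28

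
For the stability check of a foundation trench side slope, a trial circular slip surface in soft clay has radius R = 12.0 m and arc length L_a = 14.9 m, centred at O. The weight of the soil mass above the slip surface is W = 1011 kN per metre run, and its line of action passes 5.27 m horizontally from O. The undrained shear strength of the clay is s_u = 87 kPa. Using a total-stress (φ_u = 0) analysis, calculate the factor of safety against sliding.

FS = 2.92

Taking moments about the centre O, the resisting moment is provided by the undrained shear strength acting along the arc:
M_R = s_u·L_a·R = 87·14.90·12.0 = 15555.6 kN·m/m
M_D = W·d = 1011·5.27 = 5328.0 kN·m/m
FS = M_R / M_D = 15555.6 / 5328.0 = 2.920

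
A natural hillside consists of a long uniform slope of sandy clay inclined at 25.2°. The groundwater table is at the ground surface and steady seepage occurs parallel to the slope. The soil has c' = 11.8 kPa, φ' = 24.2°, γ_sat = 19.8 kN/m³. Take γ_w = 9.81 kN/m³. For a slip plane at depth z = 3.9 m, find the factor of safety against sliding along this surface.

FS = 0.88

With seepage parallel to the slope and the water table at the surface, the effective normal stress on the slip plane uses the buoyant unit weight γ' = γ_sat − γ_w while the driving shear stress uses γ_sat:
FS = [c' + γ' z cos²β tanφ'] / [γ_sat z sinβ cosβ]
γ' = 19.8 − 9.81 = 9.99 kN/m³
Numerator = 11.8 + 9.99·3.9·cos²25.2°·tan24.2° = 11.8 + 9.99·3.9·0.8187·0.4494 = 26.135 kPa
Denominator = 19.8·3.9·sin25.2°·cos25.2° = 19.8·3.9·0.4258·0.9048 = 29.750 kPa
FS = 26.135 / 29.750 = 0.879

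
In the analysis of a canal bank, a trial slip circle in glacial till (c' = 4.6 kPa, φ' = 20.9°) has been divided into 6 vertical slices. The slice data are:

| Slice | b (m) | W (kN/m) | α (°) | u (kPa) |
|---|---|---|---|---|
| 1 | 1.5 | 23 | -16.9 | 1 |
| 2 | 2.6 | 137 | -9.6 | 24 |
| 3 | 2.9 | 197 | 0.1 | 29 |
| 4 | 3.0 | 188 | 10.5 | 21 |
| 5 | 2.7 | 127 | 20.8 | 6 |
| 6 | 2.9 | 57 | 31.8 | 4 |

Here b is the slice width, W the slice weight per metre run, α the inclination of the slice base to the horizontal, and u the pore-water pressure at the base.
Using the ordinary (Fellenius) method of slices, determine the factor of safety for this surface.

FS = 3.14

Ordinary method of slices: FS = Σ[c'·Δl_i + (W_i cosα_i − u_i·Δl_i)·tanφ'] / Σ W_i sinα_i, with Δl_i = b_i / cosα_i.
Slice 1: Δl = 1.5/cos(-16.9°) = 1.568 m; N'_1 = 23·cos(-16.9°) − 1·1.568 = 20.4; c'Δl = 7.21; W sinα = -6.7
Slice 2: Δl = 2.6/cos(-9.6°) = 2.637 m; N'_2 = 137·cos(-9.6°) − 24·2.637 = 71.8; c'Δl = 12.13; W sinα = -22.8
Slice 3: Δl = 2.9/cos0.1° = 2.900 m; N'_3 = 197·cos0.1° − 29·2.900 = 112.9; c'Δl = 13.34; W sinα = 0.3
Slice 4: Δl = 3.0/cos10.5° = 3.051 m; N'_4 = 188·cos10.5° − 21·3.051 = 120.8; c'Δl = 14.04; W sinα = 34.3
Slice 5: Δl = 2.7/cos20.8° = 2.888 m; N'_5 = 127·cos20.8° − 6·2.888 = 101.4; c'Δl = 13.29; W sinα = 45.1
Slice 6: Δl = 2.9/cos31.8° = 3.412 m; N'_6 = 57·cos31.8° − 4·3.412 = 34.8; c'Δl = 15.70; W sinα = 30.0
Σc'Δl = 75.7 kN/m; ΣN' = 462.1 kN/m; ΣW sinα = 80.2 kN/m
Resisting = 75.7 + 462.1·tan20.9° = 75.7 + 176.5 = 252.2 kN/m
FS = 252.2 / 80.2 = 3.144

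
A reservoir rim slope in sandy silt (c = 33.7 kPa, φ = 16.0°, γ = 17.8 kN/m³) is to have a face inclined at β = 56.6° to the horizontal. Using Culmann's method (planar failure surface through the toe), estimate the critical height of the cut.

H_c = 25.25 m

Culmann's analysis gives the critical failure plane at α_cr = (β + φ)/2 = (56.6 + 16.0)/2 = 36.3°, and the critical height
H_c = (4c/γ) · sinβ cosφ / [1 − cos(β − φ)]
    = (4·33.7/17.8) · sin56.6°·cos16.0° / [1 − cos(40.6°)]
    = 7.573 · 0.8348·0.9613 / [1 − 0.7593]
    = 7.573 · 0.8025 / 0.2407
    = 25.25 m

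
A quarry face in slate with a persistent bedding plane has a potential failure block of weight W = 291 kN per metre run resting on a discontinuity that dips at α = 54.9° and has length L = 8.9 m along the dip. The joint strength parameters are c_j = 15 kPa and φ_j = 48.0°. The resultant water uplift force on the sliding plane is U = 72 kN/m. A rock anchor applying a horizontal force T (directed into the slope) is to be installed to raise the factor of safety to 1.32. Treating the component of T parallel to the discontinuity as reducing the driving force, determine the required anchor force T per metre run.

T = 45 kN/m

Resolving forces along and normal to the sliding plane, with the horizontal anchor force T adding T·sinα to the effective normal force and T·cosα acting up the plane against the driving force:
FS = [c_jL + (W cosα − U + T sinα) tanφ_j] / [W sinα − T cosα]
Without the anchor: N' = 95.3 kN/m, driving T_d = 238.1 kN/m, resisting R = 15·8.9 + 95.3·tan48.0° = 239.4 kN/m, FS = 1.01.
Setting FS = 1.32 and solving for T:
1.32·(238.1 − T cos54.9°) = 239.4 + T sin54.9°·tan48.0°
T·(sin54.9°·tan48.0° + 1.32·cos54.9°) = 1.32·238.1 − 239.4
T·(0.8181·1.1106 + 1.32·0.5750) = 314.3 − 239.4 = 74.9
T·1.6677 = 74.9
T = 44.9 kN/m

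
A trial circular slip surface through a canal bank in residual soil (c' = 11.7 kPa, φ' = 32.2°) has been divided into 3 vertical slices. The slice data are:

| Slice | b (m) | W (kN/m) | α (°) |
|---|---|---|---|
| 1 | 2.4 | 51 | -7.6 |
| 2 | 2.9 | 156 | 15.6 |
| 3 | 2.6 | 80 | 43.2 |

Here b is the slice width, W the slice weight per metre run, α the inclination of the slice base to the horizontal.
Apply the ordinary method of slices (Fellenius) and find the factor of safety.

FS = 2.98

Ordinary method of slices: FS = Σ[c'·Δl_i + (W_i cosα_i)·tanφ'] / Σ W_i sinα_i, with Δl_i = b_i / cosα_i.
Slice 1: Δl = 2.4/cos(-7.6°) = 2.421 m; N'_1 = 51·cos(-7.6°) = 50.6; c'Δl = 28.33; W sinα = -6.7
Slice 2: Δl = 2.9/cos15.6° = 3.011 m; N'_2 = 156·cos15.6° = 150.3; c'Δl = 35.23; W sinα = 42.0
Slice 3: Δl = 2.6/cos43.2° = 3.567 m; N'_3 = 80·cos43.2° = 58.3; c'Δl = 41.73; W sinα = 54.8
Σc'Δl = 105.3 kN/m; ΣN' = 259.1 kN/m; ΣW sinα = 90.0 kN/m
Resisting = 105.3 + 259.1·tan32.2° = 105.3 + 163.2 = 268.5 kN/m
FS = 268.5 / 90.0 = 2.984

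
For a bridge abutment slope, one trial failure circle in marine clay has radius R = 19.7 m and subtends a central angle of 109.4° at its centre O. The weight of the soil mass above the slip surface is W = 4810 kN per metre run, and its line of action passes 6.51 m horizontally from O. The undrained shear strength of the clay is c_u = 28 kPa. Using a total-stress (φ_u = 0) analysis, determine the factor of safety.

FS = 0.66

Taking moments about the centre O, the resisting moment is provided by the undrained shear strength acting along the arc:
Arc length L_a = R·θ = 19.7·(109.4°·π/180) = 19.7·1.9094 = 37.61 m
M_R = c_u·L_a·R = 28·37.61·19.7 = 20748.4 kN·m/m
M_D = W·d = 4810·6.51 = 31313.1 kN·m/m
FS = M_R / M_D = 20748.4 / 31313.1 = 0.663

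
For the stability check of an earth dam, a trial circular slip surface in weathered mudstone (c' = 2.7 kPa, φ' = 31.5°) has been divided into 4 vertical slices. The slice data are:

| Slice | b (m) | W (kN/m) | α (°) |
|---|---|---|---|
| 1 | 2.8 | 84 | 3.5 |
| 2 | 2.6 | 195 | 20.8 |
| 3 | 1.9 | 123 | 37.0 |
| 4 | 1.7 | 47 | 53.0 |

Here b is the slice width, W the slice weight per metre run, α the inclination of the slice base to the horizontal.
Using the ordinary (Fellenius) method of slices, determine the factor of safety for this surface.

Ordinary method of slices: FS = Σ[c'·Δl_i + (W_i cosα_i)·tanφ'] / Σ W_i sinα_i, with Δl_i = b_i / cosα_i.
Slice 1: Δl = 2.8/cos3.5° = 2.805 m; N'_1 = 84·cos3.5° = 83.8; c'Δl = 7.57; W sinα = 5.1
Slice 2: Δl = 2.6/cos20.8° = 2.781 m; N'_2 = 195·cos20.8° = 182.3; c'Δl = 7.51; W sinα = 69.2
Slice 3: Δl = 1.9/cos37.0° = 2.379 m; N'_3 = 123·cos37.0° = 98.2; c'Δl = 6.42; W sinα = 74.0
Slice 4: Δl = 1.7/cos53.0° = 2.825 m; N'_4 = 47·cos53.0° = 28.3; c'Δl = 7.63; W sinα = 37.5
Σc'Δl = 29.1 kN/m; ΣN' = 392.7 kN/m; ΣW sinα = 185.9 kN/m
Resisting = 29.1 + 392.7·tan31.5° = 29.1 + 240.6 = 269.8 kN/m
FS = 269.8 / 185.9 = 1.451

FS = 1.45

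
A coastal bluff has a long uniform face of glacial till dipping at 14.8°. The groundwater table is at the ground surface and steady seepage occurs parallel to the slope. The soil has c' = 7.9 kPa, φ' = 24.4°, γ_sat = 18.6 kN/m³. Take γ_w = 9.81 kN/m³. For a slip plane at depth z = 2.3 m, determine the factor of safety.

FS = 1.56

With seepage parallel to the slope and the water table at the surface, the effective normal stress on the slip plane uses the buoyant unit weight γ' = γ_sat − γ_w while the driving shear stress uses γ_sat:
FS = [c' + γ' z cos²β tanφ'] / [γ_sat z sinβ cosβ]
γ' = 18.6 − 9.81 = 8.79 kN/m³
Numerator = 7.9 + 8.79·2.3·cos²14.8°·tan24.4° = 7.9 + 8.79·2.3·0.9347·0.4536 = 16.472 kPa
Denominator = 18.6·2.3·sin14.8°·cos14.8° = 18.6·2.3·0.2554·0.9668 = 10.565 kPa
FS = 16.472 / 10.565 = 1.559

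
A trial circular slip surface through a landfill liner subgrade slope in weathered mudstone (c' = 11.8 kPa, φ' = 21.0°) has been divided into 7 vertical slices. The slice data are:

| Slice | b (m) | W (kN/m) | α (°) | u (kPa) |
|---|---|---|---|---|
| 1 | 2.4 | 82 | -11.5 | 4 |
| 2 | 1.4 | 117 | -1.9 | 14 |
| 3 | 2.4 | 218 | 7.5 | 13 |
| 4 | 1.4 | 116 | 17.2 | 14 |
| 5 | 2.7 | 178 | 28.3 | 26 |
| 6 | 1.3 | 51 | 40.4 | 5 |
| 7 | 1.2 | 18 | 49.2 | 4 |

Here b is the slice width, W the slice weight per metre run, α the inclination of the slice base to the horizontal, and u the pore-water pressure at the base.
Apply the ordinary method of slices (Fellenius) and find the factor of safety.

FS = 2.20

Ordinary method of slices: FS = Σ[c'·Δl_i + (W_i cosα_i − u_i·Δl_i)·tanφ'] / Σ W_i sinα_i, with Δl_i = b_i / cosα_i.
Slice 1: Δl = 2.4/cos(-11.5°) = 2.449 m; N'_1 = 82·cos(-11.5°) − 4·2.449 = 70.6; c'Δl = 28.90; W sinα = -16.3
Slice 2: Δl = 1.4/cos(-1.9°) = 1.401 m; N'_2 = 117·cos(-1.9°) − 14·1.401 = 97.3; c'Δl = 16.53; W sinα = -3.9
Slice 3: Δl = 2.4/cos7.5° = 2.421 m; N'_3 = 218·cos7.5° − 13·2.421 = 184.7; c'Δl = 28.56; W sinα = 28.5
Slice 4: Δl = 1.4/cos17.2° = 1.466 m; N'_4 = 116·cos17.2° − 14·1.466 = 90.3; c'Δl = 17.29; W sinα = 34.3
Slice 5: Δl = 2.7/cos28.3° = 3.067 m; N'_5 = 178·cos28.3° − 26·3.067 = 77.0; c'Δl = 36.18; W sinα = 84.4
Slice 6: Δl = 1.3/cos40.4° = 1.707 m; N'_6 = 51·cos40.4° − 5·1.707 = 30.3; c'Δl = 20.14; W sinα = 33.1
Slice 7: Δl = 1.2/cos49.2° = 1.836 m; N'_7 = 18·cos49.2° − 4·1.836 = 4.4; c'Δl = 21.67; W sinα = 13.6
Σc'Δl = 169.3 kN/m; ΣN' = 554.6 kN/m; ΣW sinα = 173.6 kN/m
Resisting = 169.3 + 554.6·tan21.0° = 169.3 + 212.9 = 382.2 kN/m
FS = 382.2 / 173.6 = 2.201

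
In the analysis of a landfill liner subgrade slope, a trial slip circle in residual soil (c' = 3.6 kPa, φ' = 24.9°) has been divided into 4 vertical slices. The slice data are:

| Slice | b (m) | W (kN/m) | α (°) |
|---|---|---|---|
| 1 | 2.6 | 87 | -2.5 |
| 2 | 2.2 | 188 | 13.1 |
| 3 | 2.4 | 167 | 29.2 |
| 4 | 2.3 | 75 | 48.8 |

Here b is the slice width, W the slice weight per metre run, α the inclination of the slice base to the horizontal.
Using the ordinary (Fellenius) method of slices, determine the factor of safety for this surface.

FS = 1.45

Ordinary method of slices: FS = Σ[c'·Δl_i + (W_i cosα_i)·tanφ'] / Σ W_i sinα_i, with Δl_i = b_i / cosα_i.
Slice 1: Δl = 2.6/cos(-2.5°) = 2.602 m; N'_1 = 87·cos(-2.5°) = 86.9; c'Δl = 9.37; W sinα = -3.8
Slice 2: Δl = 2.2/cos13.1° = 2.259 m; N'_2 = 188·cos13.1° = 183.1; c'Δl = 8.13; W sinα = 42.6
Slice 3: Δl = 2.4/cos29.2° = 2.749 m; N'_3 = 167·cos29.2° = 145.8; c'Δl = 9.90; W sinα = 81.5
Slice 4: Δl = 2.3/cos48.8° = 3.492 m; N'_4 = 75·cos48.8° = 49.4; c'Δl = 12.57; W sinα = 56.4
Σc'Δl = 40.0 kN/m; ΣN' = 465.2 kN/m; ΣW sinα = 176.7 kN/m
Resisting = 40.0 + 465.2·tan24.9° = 40.0 + 215.9 = 255.9 kN/m
FS = 255.9 / 176.7 = 1.448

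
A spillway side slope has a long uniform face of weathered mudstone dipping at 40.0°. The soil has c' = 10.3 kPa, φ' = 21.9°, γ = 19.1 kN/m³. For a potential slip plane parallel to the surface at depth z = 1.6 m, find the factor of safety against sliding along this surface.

FS = 1.16

For an infinite slope with a slip plane parallel to the surface (no pore pressure): FS = [c' + γz cos²β tanφ'] / [γz sinβ cosβ].
γz = 19.1·1.6 = 30.56 kN/m²
Numerator = 10.3 + 30.56·cos²40.0°·tan21.9° = 10.3 + 30.56·0.5868·0.4020 = 17.509 kPa
Denominator = 30.56·sin40.0°·cos40.0° = 30.56·0.6428·0.7660 = 15.048 kPa
FS = 17.509 / 15.048 = 1.164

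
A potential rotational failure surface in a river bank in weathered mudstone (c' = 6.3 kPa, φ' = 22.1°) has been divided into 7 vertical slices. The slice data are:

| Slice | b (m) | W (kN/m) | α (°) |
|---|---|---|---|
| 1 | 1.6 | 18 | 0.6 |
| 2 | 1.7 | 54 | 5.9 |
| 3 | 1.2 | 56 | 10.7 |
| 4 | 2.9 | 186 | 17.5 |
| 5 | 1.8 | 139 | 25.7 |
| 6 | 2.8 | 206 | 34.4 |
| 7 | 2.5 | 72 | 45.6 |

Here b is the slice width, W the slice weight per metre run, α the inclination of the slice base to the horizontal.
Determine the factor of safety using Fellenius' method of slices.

FS = 1.23

Ordinary method of slices: FS = Σ[c'·Δl_i + (W_i cosα_i)·tanφ'] / Σ W_i sinα_i, with Δl_i = b_i / cosα_i.
Slice 1: Δl = 1.6/cos0.6° = 1.600 m; N'_1 = 18·cos0.6° = 18.0; c'Δl = 10.08; W sinα = 0.2
Slice 2: Δl = 1.7/cos5.9° = 1.709 m; N'_2 = 54·cos5.9° = 53.7; c'Δl = 10.77; W sinα = 5.6
Slice 3: Δl = 1.2/cos10.7° = 1.221 m; N'_3 = 56·cos10.7° = 55.0; c'Δl = 7.69; W sinα = 10.4
Slice 4: Δl = 2.9/cos17.5° = 3.041 m; N'_4 = 186·cos17.5° = 177.4; c'Δl = 19.16; W sinα = 55.9
Slice 5: Δl = 1.8/cos25.7° = 1.998 m; N'_5 = 139·cos25.7° = 125.2; c'Δl = 12.58; W sinα = 60.3
Slice 6: Δl = 2.8/cos34.4° = 3.393 m; N'_6 = 206·cos34.4° = 170.0; c'Δl = 21.38; W sinα = 116.4
Slice 7: Δl = 2.5/cos45.6° = 3.573 m; N'_7 = 72·cos45.6° = 50.4; c'Δl = 22.51; W sinα = 51.4
Σc'Δl = 104.2 kN/m; ΣN' = 649.7 kN/m; ΣW sinα = 300.2 kN/m
Resisting = 104.2 + 649.7·tan22.1° = 104.2 + 263.8 = 368.0 kN/m
FS = 368.0 / 300.2 = 1.226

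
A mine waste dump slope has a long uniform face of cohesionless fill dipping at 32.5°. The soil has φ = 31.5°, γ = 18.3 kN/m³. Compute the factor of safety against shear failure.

FS = 0.96

For a dry cohesionless infinite slope the factor of safety is FS = tanφ / tanβ.
FS = tan31.5° / tan32.5° = 0.6128 / 0.6371 = 0.962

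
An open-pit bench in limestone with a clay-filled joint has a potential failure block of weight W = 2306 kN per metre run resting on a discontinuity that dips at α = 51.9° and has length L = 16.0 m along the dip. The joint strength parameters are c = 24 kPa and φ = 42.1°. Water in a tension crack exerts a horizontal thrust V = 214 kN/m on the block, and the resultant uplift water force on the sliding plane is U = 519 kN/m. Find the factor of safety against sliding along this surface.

Resolving the block weight along and normal to the plane and applying the Mohr–Coulomb strength on the joint:
N' = W cosα − U − V sinα = 2306·cos51.9° − 519 − 214·sin51.9° = 735.5 kN/m
Driving force T = W sinα + V cosα = 2306·sin51.9° + 214·cos51.9° = 1946.7 kN/m
Resisting force R = c·L + N'·tanφ = 24·16.0 + 735.5·tan42.1° = 384.0 + 664.6 = 1048.6 kN/m
FS = R / T = 1048.6 / 1946.7 = 0.539

FS = 0.54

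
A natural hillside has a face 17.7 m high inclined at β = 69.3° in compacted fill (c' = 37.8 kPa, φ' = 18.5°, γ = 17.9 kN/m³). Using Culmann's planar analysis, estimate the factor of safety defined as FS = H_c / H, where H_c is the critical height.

FS = 1.15

H_c = (4c'/γ) · sinβ cosφ' / [1 − cos(β − φ')]
    = (4·37.8/17.9) · sin69.3°·cos18.5° / [1 − cos50.8°]
    = 8.447 · 0.8871 / 0.3680 = 20.36 m
FS = H_c / H = 20.36 / 17.7 = 1.151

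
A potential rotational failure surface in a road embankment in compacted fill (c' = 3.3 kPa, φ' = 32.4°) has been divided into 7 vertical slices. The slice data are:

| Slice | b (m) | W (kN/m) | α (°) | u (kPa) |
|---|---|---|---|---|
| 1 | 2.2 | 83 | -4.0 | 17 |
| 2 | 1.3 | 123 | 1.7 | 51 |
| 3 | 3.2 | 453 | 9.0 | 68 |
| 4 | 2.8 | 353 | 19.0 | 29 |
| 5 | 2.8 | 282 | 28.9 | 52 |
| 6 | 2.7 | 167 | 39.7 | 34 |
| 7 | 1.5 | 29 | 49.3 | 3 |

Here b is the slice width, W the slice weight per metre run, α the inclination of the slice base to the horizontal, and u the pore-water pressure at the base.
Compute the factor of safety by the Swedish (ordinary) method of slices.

Ordinary method of slices: FS = Σ[c'·Δl_i + (W_i cosα_i − u_i·Δl_i)·tanφ'] / Σ W_i sinα_i, with Δl_i = b_i / cosα_i.
Slice 1: Δl = 2.2/cos(-4.0°) = 2.205 m; N'_1 = 83·cos(-4.0°) − 17·2.205 = 45.3; c'Δl = 7.28; W sinα = -5.8
Slice 2: Δl = 1.3/cos1.7° = 1.301 m; N'_2 = 123·cos1.7° − 51·1.301 = 56.6; c'Δl = 4.29; W sinα = 3.6
Slice 3: Δl = 3.2/cos9.0° = 3.240 m; N'_3 = 453·cos9.0° − 68·3.240 = 227.1; c'Δl = 10.69; W sinα = 70.9
Slice 4: Δl = 2.8/cos19.0° = 2.961 m; N'_4 = 353·cos19.0° − 29·2.961 = 247.9; c'Δl = 9.77; W sinα = 114.9
Slice 5: Δl = 2.8/cos28.9° = 3.198 m; N'_5 = 282·cos28.9° − 52·3.198 = 80.6; c'Δl = 10.55; W sinα = 136.3
Slice 6: Δl = 2.7/cos39.7° = 3.509 m; N'_6 = 167·cos39.7° − 34·3.509 = 9.2; c'Δl = 11.58; W sinα = 106.7
Slice 7: Δl = 1.5/cos49.3° = 2.300 m; N'_7 = 29·cos49.3° − 3·2.300 = 12.0; c'Δl = 7.59; W sinα = 22.0
Σc'Δl = 61.8 kN/m; ΣN' = 678.7 kN/m; ΣW sinα = 448.6 kN/m
Resisting = 61.8 + 678.7·tan32.4° = 61.8 + 430.7 = 492.5 kN/m
FS = 492.5 / 448.6 = 1.098

FS = 1.10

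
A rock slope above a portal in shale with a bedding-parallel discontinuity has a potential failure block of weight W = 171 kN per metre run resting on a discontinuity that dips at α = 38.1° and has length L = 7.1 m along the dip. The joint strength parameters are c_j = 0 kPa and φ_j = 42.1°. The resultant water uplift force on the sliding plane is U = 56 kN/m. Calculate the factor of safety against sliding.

FS = 0.67

Resolving the block weight along and normal to the plane and applying the Mohr–Coulomb strength on the joint:
N' = W cosα − U = 171·cos38.1° − 56 = 78.6 kN/m
Driving force T = W sinα = 171·sin38.1° = 105.5 kN/m
Resisting force R = c_j·L + N'·tanφ_j = 0·7.1 + 78.6·tan42.1° = 0.0 + 71.0 = 71.0 kN/m
FS = R / T = 71.0 / 105.5 = 0.673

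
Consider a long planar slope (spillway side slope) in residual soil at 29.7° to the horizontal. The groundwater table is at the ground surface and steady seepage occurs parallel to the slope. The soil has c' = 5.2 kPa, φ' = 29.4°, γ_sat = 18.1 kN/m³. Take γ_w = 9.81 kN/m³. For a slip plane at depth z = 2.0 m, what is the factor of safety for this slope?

With seepage parallel to the slope and the water table at the surface, the effective normal stress on the slip plane uses the buoyant unit weight γ' = γ_sat − γ_w while the driving shear stress uses γ_sat:
FS = [c' + γ' z cos²β tanφ'] / [γ_sat z sinβ cosβ]
γ' = 18.1 − 9.81 = 8.29 kN/m³
Numerator = 5.2 + 8.29·2.0·cos²29.7°·tan29.4° = 5.2 + 8.29·2.0·0.7545·0.5635 = 12.249 kPa
Denominator = 18.1·2.0·sin29.7°·cos29.7° = 18.1·2.0·0.4955·0.8686 = 15.579 kPa
FS = 12.249 / 15.579 = 0.786

FS = 0.79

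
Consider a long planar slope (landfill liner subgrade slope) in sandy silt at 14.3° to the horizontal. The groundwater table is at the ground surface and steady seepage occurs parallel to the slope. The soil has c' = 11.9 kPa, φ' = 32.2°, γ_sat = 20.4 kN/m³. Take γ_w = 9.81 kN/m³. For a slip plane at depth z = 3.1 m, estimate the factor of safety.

FS = 2.07

With seepage parallel to the slope and the water table at the surface, the effective normal stress on the slip plane uses the buoyant unit weight γ' = γ_sat − γ_w while the driving shear stress uses γ_sat:
FS = [c' + γ' z cos²β tanφ'] / [γ_sat z sinβ cosβ]
γ' = 20.4 − 9.81 = 10.59 kN/m³
Numerator = 11.9 + 10.59·3.1·cos²14.3°·tan32.2° = 11.9 + 10.59·3.1·0.9390·0.6297 = 31.312 kPa
Denominator = 20.4·3.1·sin14.3°·cos14.3° = 20.4·3.1·0.2470·0.9690 = 15.136 kPa
FS = 31.312 / 15.136 = 2.069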